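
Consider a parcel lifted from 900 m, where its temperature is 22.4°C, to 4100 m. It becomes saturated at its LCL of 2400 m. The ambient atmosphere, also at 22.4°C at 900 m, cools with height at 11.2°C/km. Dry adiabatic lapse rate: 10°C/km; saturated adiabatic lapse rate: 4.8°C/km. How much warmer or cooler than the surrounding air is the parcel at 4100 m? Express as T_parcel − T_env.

+12.68°C (parcel warmer than environment)

Parcel:
  Dry to 2400 m: -10 × 1.5 km = -15°C, so T = 7.4°C.
  Saturated to 4100 m: -4.8 × 1.7 km = -8.16°C, so T = -0.76°C.
Environment:
  Environment to 4100 m: -11.2 × 3.2 km = -35.84°C, so T = -13.44°C.
T_parcel − T_env = -0.76 − (-13.44) = +12.68°C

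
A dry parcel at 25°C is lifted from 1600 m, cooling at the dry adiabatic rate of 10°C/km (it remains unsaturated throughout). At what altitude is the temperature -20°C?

Height above start = (25 − (-20)) / 10 = 4.5 km
Altitude = 1600 m + 4500 m = 6100 m

6100 m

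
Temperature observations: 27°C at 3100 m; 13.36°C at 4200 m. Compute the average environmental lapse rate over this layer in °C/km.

Γ = −ΔT/Δz = (27 − 13.36) / (4200 − 3100) m
  = 13.64°C / 1.1 km = 12.4°C/km

12.4°C/km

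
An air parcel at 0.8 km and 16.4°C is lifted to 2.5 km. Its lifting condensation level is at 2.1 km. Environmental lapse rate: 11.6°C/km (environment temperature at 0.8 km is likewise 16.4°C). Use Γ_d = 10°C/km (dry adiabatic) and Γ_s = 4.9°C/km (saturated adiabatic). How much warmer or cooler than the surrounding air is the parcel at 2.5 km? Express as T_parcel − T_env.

+4.76°C (parcel warmer than environment)

Parcel:
  800 → 2100 m (dry, 10°C/km): ΔT = -10 × 1.3 = -13°C → T = 3.4°C
  2100 → 2500 m (saturated, 4.9°C/km): ΔT = -4.9 × 0.4 = -1.96°C → T = 1.44°C
Environment:
  800 → 2500 m (environment, 11.6°C/km): ΔT = -11.6 × 1.7 = -19.72°C → T = -3.32°C
T_parcel − T_env = 1.44 − (-3.32) = +4.76°C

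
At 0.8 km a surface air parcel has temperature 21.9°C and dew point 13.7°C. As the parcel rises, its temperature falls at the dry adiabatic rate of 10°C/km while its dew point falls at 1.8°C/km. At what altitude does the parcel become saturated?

T and T_d converge at 10 − 1.8 = 8.2°C per km
Height above start = (21.9 − 13.7) / 8.2 = 1 km
LCL altitude = 800 m + 1000 m = 1800 m

1.8 km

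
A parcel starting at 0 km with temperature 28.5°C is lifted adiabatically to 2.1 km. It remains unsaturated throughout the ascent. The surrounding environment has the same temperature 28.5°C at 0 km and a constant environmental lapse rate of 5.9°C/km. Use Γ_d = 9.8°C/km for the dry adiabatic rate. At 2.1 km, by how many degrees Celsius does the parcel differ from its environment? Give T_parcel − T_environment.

-8.19°C (parcel cooler than environment)

Parcel:
  From 0 m to 2100 m (dry): cools by 9.8 × 2.1 = 20.58°C, giving 7.92°C.
Environment:
  From 0 m to 2100 m (environment): cools by 5.9 × 2.1 = 12.39°C, giving 16.11°C.
T_parcel − T_env = 7.92 − 16.11 = -8.19°C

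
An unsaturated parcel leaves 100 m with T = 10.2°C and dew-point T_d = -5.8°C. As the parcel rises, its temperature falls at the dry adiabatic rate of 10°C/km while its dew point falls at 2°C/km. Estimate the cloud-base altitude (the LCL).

T and T_d converge at 10 − 2 = 8°C per km
Height above start = (10.2 − (-5.8)) / 8 = 2 km
LCL altitude = 100 m + 2000 m = 2100 m

2100 m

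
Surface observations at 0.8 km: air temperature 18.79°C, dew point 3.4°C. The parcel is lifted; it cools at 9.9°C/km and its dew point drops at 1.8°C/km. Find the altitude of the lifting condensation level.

T and T_d converge at 9.9 − 1.8 = 8.1°C per km
Height above start = (18.79 − 3.4) / 8.1 = 1.9 km
LCL altitude = 800 m + 1900 m = 2700 m

2.7 km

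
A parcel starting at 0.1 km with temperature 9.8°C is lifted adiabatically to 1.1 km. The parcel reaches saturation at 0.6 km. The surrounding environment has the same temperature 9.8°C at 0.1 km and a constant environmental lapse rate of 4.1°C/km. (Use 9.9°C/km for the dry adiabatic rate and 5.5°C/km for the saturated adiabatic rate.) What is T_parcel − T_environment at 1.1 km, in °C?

-3.6°C (parcel cooler than environment)

Parcel:
  From 100 m to 600 m (dry): cools by 9.9 × 0.5 = 4.95°C, giving 4.85°C.
  From 600 m to 1100 m (saturated): cools by 5.5 × 0.5 = 2.75°C, giving 2.1°C.
Environment:
  From 100 m to 1100 m (environment): cools by 4.1 × 1 = 4.1°C, giving 5.7°C.
T_parcel − T_env = 2.1 − 5.7 = -3.6°C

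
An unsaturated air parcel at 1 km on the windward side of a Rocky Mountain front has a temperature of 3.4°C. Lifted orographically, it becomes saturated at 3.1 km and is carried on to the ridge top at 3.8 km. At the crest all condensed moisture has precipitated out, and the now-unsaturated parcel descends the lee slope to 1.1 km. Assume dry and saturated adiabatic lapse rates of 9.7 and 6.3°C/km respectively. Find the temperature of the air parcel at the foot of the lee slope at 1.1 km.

4.81°C

Dry to 3100 m: -9.7 × 2.1 km = -20.37°C, so T = -16.97°C.
Saturated to 3800 m: -6.3 × 0.7 km = -4.41°C, so T = -21.38°C.
Dry descent to 1100 m: +9.7 × 2.7 km = +26.19°C, so T = 4.81°C.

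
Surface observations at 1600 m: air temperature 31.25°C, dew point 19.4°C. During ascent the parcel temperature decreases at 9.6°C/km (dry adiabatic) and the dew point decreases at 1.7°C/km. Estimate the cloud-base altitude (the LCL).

3100 m

T and T_d converge at 9.6 − 1.7 = 7.9°C per km
Height above start = (31.25 − 19.4) / 7.9 = 1.5 km
LCL altitude = 1600 m + 1500 m = 3100 m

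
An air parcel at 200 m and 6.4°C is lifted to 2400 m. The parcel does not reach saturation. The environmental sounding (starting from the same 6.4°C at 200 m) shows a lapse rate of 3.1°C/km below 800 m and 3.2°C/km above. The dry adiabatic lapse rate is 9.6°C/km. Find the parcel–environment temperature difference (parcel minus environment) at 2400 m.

-14.14°C (parcel cooler than environment)

Parcel:
  200–2400 m, dry: Δz = 2.2 km ⇒ ΔT = -21.12°C; T = -14.72°C
Environment:
  200–800 m, environment, lower layer: Δz = 0.6 km ⇒ ΔT = -1.86°C; T = 4.54°C
  800–2400 m, environment, upper layer: Δz = 1.6 km ⇒ ΔT = -5.12°C; T = -0.58°C
T_parcel − T_env = -14.72 − (-0.58) = -14.14°C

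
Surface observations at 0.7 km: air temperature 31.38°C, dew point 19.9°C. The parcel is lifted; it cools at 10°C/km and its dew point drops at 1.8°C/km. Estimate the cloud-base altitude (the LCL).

2.1 km

T and T_d converge at 10 − 1.8 = 8.2°C per km
Height above start = (31.38 − 19.9) / 8.2 = 1.4 km
LCL altitude = 700 m + 1400 m = 2100 m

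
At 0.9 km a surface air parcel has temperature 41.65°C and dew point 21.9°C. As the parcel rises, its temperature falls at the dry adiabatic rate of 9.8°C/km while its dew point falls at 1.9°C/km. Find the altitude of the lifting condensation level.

T and T_d converge at 9.8 − 1.9 = 7.9°C per km
Height above start = (41.65 − 21.9) / 7.9 = 2.5 km
LCL altitude = 900 m + 2500 m = 3400 m

3.4 km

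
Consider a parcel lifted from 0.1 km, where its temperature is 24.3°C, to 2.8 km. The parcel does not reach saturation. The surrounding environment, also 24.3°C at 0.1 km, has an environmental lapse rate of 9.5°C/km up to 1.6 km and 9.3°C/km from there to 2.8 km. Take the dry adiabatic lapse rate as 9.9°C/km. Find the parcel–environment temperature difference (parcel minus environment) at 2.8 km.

Parcel:
  From 100 m to 2800 m (dry): cools by 9.9 × 2.7 = 26.73°C, giving -2.43°C.
Environment:
  From 100 m to 1600 m (environment, lower layer): cools by 9.5 × 1.5 = 14.25°C, giving 10.05°C.
  From 1600 m to 2800 m (environment, upper layer): cools by 9.3 × 1.2 = 11.16°C, giving -1.11°C.
T_parcel − T_env = -2.43 − (-1.11) = -1.32°C

-1.32°C (parcel cooler than environment)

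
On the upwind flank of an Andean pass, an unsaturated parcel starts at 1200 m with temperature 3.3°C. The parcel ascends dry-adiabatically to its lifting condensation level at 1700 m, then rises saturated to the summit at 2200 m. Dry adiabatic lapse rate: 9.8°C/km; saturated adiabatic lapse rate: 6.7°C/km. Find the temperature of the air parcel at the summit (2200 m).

-4.95°C

Dry to 1700 m: -9.8 × 0.5 km = -4.9°C, so T = -1.6°C.
Saturated to 2200 m: -6.7 × 0.5 km = -3.35°C, so T = -4.95°C.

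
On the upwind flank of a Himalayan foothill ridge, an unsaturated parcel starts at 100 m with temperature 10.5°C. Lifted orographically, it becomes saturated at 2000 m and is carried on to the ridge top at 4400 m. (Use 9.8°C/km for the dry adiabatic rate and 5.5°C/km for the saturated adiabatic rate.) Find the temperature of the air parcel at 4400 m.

100 → 2000 m (dry, 9.8°C/km): ΔT = -9.8 × 1.9 = -18.62°C → T = -8.12°C
2000 → 4400 m (saturated, 5.5°C/km): ΔT = -5.5 × 2.4 = -13.2°C → T = -21.32°C

-21.32°C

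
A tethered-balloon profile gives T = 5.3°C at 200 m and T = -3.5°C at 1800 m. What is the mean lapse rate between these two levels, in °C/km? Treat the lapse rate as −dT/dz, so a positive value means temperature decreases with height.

5.5°C/km

Γ = −ΔT/Δz = (5.3 − (-3.5)) / (1800 − 200) m
  = 8.8°C / 1.6 km = 5.5°C/km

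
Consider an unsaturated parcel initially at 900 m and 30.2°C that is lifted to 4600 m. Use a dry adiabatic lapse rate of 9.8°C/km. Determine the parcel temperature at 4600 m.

-6.06°C

Dry adiabatic to 4600 m: -9.8 × 3.7 km = -36.26°C, so T = -6.06°C.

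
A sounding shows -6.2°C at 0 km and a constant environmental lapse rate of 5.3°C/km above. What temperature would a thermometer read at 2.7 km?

0 → 2700 m (environmental, 5.3°C/km): ΔT = -5.3 × 2.7 = -14.31°C → T = -20.51°C

-20.51°C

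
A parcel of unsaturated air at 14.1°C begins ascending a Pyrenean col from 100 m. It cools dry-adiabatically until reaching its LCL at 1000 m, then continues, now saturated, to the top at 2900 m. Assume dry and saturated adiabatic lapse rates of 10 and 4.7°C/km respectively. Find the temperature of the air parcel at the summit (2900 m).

-3.83°C

Dry to 1000 m: -10 × 0.9 km = -9°C, so T = 5.1°C.
Saturated to 2900 m: -4.7 × 1.9 km = -8.93°C, so T = -3.83°C.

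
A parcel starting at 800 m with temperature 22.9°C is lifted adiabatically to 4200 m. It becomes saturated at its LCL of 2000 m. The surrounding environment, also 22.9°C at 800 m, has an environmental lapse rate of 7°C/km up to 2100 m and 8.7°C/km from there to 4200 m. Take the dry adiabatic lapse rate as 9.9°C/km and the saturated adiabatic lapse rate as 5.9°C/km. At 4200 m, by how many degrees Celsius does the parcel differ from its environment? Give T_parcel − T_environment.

Parcel:
  800 → 2000 m (dry, 9.9°C/km): ΔT = -9.9 × 1.2 = -11.88°C → T = 11.02°C
  2000 → 4200 m (saturated, 5.9°C/km): ΔT = -5.9 × 2.2 = -12.98°C → T = -1.96°C
Environment:
  800 → 2100 m (environment, lower layer, 7°C/km): ΔT = -7 × 1.3 = -9.1°C → T = 13.8°C
  2100 → 4200 m (environment, upper layer, 8.7°C/km): ΔT = -8.7 × 2.1 = -18.27°C → T = -4.47°C
T_parcel − T_env = -1.96 − (-4.47) = +2.51°C

+2.51°C (parcel warmer than environment)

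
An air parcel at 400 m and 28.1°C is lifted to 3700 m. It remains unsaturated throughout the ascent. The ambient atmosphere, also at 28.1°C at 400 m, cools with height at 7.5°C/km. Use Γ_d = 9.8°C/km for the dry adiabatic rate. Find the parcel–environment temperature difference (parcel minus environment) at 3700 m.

Parcel:
  400–3700 m, dry: Δz = 3.3 km ⇒ ΔT = -32.34°C; T = -4.24°C
Environment:
  400–3700 m, environment: Δz = 3.3 km ⇒ ΔT = -24.75°C; T = 3.35°C
T_parcel − T_env = -4.24 − 3.35 = -7.59°C

-7.59°C (parcel cooler than environment)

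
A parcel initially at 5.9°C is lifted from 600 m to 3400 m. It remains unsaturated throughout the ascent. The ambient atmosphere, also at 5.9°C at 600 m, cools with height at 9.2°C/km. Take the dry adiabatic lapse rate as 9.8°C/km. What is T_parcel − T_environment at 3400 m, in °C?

Parcel:
  600–3400 m, dry: Δz = 2.8 km ⇒ ΔT = -27.44°C; T = -21.54°C
Environment:
  600–3400 m, environment: Δz = 2.8 km ⇒ ΔT = -25.76°C; T = -19.86°C
T_parcel − T_env = -21.54 − (-19.86) = -1.68°C

-1.68°C (parcel cooler than environment)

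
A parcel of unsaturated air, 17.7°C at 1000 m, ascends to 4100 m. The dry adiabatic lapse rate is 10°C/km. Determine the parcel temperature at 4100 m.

-13.3°C

Dry adiabatic to 4100 m: -10 × 3.1 km = -31°C, so T = -13.3°C.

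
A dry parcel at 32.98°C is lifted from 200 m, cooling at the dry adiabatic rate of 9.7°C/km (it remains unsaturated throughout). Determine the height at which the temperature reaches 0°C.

Height above start = (32.98 − 0) / 9.7 = 3.4 km
Altitude = 200 m + 3400 m = 3600 m

3600 m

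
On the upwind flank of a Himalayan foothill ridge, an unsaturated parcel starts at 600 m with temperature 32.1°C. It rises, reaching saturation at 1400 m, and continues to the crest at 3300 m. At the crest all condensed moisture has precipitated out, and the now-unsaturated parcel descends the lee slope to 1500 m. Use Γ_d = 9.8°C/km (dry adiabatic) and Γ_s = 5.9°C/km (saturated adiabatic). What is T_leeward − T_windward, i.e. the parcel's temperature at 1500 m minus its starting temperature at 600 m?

Dry to 1400 m: -9.8 × 0.8 km = -7.84°C, so T = 24.26°C.
Saturated to 3300 m: -5.9 × 1.9 km = -11.21°C, so T = 13.05°C.
Dry descent to 1500 m: +9.8 × 1.8 km = +17.64°C, so T = 30.69°C.
Net change vs windward start: 30.69 − 32.1 = -1.41°C

-1.41°C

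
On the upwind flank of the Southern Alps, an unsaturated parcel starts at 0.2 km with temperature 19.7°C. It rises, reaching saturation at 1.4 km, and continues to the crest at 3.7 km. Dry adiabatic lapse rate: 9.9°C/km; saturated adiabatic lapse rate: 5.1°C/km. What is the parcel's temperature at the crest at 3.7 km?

-3.91°C

200 → 1400 m (dry, 9.9°C/km): ΔT = -9.9 × 1.2 = -11.88°C → T = 7.82°C
1400 → 3700 m (saturated, 5.1°C/km): ΔT = -5.1 × 2.3 = -11.73°C → T = -3.91°C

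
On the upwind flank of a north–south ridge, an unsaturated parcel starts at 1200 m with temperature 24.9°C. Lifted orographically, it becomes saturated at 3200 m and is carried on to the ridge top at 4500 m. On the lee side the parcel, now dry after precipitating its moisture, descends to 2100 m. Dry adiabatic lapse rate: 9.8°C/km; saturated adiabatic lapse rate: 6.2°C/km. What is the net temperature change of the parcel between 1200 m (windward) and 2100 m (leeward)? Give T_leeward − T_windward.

1200–3200 m, dry: Δz = 2 km ⇒ ΔT = -19.6°C; T = 5.3°C
3200–4500 m, saturated: Δz = 1.3 km ⇒ ΔT = -8.06°C; T = -2.76°C
4500–2100 m, dry descent: Δz = 2.4 km ⇒ ΔT = +23.52°C; T = 20.76°C
Net change vs windward start: 20.76 − 24.9 = -4.14°C

-4.14°C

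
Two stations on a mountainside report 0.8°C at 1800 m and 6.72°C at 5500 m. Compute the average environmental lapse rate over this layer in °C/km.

-1.6°C/km

Γ = −ΔT/Δz = (0.8 − 6.72) / (5500 − 1800) m
  = -5.92°C / 3.7 km = -1.6°C/km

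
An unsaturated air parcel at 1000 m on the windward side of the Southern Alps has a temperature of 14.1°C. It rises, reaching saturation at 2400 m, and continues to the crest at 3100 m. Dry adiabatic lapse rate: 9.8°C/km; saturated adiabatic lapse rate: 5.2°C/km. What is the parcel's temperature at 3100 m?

-3.26°C

1000–2400 m, dry: Δz = 1.4 km ⇒ ΔT = -13.72°C; T = 0.38°C
2400–3100 m, saturated: Δz = 0.7 km ⇒ ΔT = -3.64°C; T = -3.26°C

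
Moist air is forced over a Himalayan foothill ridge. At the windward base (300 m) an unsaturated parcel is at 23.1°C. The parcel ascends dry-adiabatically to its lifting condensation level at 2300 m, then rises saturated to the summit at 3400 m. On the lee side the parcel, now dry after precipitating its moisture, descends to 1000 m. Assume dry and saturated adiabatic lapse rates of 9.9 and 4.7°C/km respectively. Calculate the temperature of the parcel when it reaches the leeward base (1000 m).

21.89°C

Dry to 2300 m: -9.9 × 2 km = -19.8°C, so T = 3.3°C.
Saturated to 3400 m: -4.7 × 1.1 km = -5.17°C, so T = -1.87°C.
Dry descent to 1000 m: +9.9 × 2.4 km = +23.76°C, so T = 21.89°C.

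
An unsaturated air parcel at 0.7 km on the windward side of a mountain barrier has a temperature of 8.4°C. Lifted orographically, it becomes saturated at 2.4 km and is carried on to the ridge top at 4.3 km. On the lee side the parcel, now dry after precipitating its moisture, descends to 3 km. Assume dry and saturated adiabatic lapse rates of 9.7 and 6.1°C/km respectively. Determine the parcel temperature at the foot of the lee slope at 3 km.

From 700 m to 2400 m (dry): cools by 9.7 × 1.7 = 16.49°C, giving -8.09°C.
From 2400 m to 4300 m (saturated): cools by 6.1 × 1.9 = 11.59°C, giving -19.68°C.
From 4300 m to 3000 m (dry descent): warms by 9.7 × 1.3 = 12.61°C, giving -7.07°C.

-7.07°C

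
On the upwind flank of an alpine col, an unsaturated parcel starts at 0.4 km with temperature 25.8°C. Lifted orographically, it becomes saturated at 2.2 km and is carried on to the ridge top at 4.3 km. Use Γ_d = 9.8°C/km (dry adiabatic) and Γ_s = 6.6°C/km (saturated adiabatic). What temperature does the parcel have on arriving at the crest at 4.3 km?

400–2200 m, dry: Δz = 1.8 km ⇒ ΔT = -17.64°C; T = 8.16°C
2200–4300 m, saturated: Δz = 2.1 km ⇒ ΔT = -13.86°C; T = -5.7°C

-5.7°C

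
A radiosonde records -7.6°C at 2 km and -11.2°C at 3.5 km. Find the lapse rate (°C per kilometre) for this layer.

Γ = −ΔT/Δz = (-7.6 − (-11.2)) / (3500 − 2000) m
  = 3.6°C / 1.5 km = 2.4°C/km

2.4°C/km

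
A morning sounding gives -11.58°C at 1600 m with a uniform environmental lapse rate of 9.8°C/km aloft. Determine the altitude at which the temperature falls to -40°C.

4500 m

Height above start = (-11.58 − (-40)) / 9.8 = 2.9 km
Altitude = 1600 m + 2900 m = 4500 m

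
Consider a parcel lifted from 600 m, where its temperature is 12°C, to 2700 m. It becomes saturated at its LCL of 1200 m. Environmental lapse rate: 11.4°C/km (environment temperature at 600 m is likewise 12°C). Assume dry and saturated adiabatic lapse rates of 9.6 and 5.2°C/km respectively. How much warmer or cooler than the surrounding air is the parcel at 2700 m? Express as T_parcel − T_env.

+10.38°C (parcel warmer than environment)

Parcel:
  600 → 1200 m (dry, 9.6°C/km): ΔT = -9.6 × 0.6 = -5.76°C → T = 6.24°C
  1200 → 2700 m (saturated, 5.2°C/km): ΔT = -5.2 × 1.5 = -7.8°C → T = -1.56°C
Environment:
  600 → 2700 m (environment, 11.4°C/km): ΔT = -11.4 × 2.1 = -23.94°C → T = -11.94°C
T_parcel − T_env = -1.56 − (-11.94) = +10.38°C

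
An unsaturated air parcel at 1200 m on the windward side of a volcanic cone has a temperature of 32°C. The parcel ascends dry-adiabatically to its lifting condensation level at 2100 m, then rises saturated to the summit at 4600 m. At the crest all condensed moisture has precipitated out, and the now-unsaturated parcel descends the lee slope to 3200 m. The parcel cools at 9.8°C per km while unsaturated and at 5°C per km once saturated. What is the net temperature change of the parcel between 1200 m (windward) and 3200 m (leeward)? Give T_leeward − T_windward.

1200–2100 m, dry: Δz = 0.9 km ⇒ ΔT = -8.82°C; T = 23.18°C
2100–4600 m, saturated: Δz = 2.5 km ⇒ ΔT = -12.5°C; T = 10.68°C
4600–3200 m, dry descent: Δz = 1.4 km ⇒ ΔT = +13.72°C; T = 24.4°C
Net change vs windward start: 24.4 − 32 = -7.6°C

-7.6°C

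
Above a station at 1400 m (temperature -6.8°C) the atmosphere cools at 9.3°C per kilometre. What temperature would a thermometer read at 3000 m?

-21.68°C

From 1400 m to 3000 m (environmental): cools by 9.3 × 1.6 = 14.88°C, giving -21.68°C.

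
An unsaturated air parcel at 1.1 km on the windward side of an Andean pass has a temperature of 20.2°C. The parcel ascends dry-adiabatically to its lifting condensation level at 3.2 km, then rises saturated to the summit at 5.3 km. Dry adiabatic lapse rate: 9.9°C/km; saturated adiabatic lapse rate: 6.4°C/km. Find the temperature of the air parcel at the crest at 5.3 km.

-14.03°C

1100–3200 m, dry: Δz = 2.1 km ⇒ ΔT = -20.79°C; T = -0.59°C
3200–5300 m, saturated: Δz = 2.1 km ⇒ ΔT = -13.44°C; T = -14.03°C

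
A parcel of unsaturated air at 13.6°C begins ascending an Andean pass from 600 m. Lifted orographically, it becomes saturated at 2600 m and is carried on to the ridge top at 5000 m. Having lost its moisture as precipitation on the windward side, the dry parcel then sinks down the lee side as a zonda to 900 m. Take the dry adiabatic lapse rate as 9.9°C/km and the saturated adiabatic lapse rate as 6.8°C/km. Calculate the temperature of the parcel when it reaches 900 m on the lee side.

600–2600 m, dry: Δz = 2 km ⇒ ΔT = -19.8°C; T = -6.2°C
2600–5000 m, saturated: Δz = 2.4 km ⇒ ΔT = -16.32°C; T = -22.52°C
5000–900 m, dry descent: Δz = 4.1 km ⇒ ΔT = +40.59°C; T = 18.07°C

18.07°C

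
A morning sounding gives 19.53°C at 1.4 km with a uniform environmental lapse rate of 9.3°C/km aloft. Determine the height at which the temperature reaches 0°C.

Height above start = (19.53 − 0) / 9.3 = 2.1 km
Altitude = 1400 m + 2100 m = 3500 m

3.5 km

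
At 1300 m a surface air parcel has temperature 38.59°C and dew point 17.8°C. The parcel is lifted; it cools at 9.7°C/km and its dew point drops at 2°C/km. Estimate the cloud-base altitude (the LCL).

T and T_d converge at 9.7 − 2 = 7.7°C per km
Height above start = (38.59 − 17.8) / 7.7 = 2.7 km
LCL altitude = 1300 m + 2700 m = 4000 m

4000 m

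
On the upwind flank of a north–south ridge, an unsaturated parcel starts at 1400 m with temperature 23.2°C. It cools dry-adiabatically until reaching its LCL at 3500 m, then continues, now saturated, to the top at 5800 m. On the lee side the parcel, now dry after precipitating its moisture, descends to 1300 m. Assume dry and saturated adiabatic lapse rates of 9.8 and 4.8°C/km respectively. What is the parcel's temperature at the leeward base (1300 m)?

35.68°C

1400–3500 m, dry: Δz = 2.1 km ⇒ ΔT = -20.58°C; T = 2.62°C
3500–5800 m, saturated: Δz = 2.3 km ⇒ ΔT = -11.04°C; T = -8.42°C
5800–1300 m, dry descent: Δz = 4.5 km ⇒ ΔT = +44.1°C; T = 35.68°C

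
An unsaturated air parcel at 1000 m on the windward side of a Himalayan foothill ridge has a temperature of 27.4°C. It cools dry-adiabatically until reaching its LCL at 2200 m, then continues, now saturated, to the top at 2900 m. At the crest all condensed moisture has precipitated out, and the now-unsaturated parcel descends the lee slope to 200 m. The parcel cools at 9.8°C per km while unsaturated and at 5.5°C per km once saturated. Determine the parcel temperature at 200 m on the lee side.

38.25°C

From 1000 m to 2200 m (dry): cools by 9.8 × 1.2 = 11.76°C, giving 15.64°C.
From 2200 m to 2900 m (saturated): cools by 5.5 × 0.7 = 3.85°C, giving 11.79°C.
From 2900 m to 200 m (dry descent): warms by 9.8 × 2.7 = 26.46°C, giving 38.25°C.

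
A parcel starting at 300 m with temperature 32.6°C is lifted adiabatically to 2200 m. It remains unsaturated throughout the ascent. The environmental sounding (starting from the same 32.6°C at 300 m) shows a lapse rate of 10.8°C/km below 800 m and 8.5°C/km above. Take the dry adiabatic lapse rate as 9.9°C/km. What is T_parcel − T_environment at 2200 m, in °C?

Parcel:
  Dry to 2200 m: -9.9 × 1.9 km = -18.81°C, so T = 13.79°C.
Environment:
  Environment, lower layer to 800 m: -10.8 × 0.5 km = -5.4°C, so T = 27.2°C.
  Environment, upper layer to 2200 m: -8.5 × 1.4 km = -11.9°C, so T = 15.3°C.
T_parcel − T_env = 13.79 − 15.3 = -1.51°C

-1.51°C (parcel cooler than environment)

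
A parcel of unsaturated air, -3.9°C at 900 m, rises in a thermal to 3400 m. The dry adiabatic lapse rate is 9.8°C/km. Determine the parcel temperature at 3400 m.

-28.4°C

900–3400 m, dry adiabatic: Δz = 2.5 km ⇒ ΔT = -24.5°C; T = -28.4°C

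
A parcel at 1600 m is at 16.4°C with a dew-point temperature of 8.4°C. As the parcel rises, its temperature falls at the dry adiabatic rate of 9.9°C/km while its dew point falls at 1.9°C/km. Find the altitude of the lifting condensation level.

T and T_d converge at 9.9 − 1.9 = 8°C per km
Height above start = (16.4 − 8.4) / 8 = 1 km
LCL altitude = 1600 m + 1000 m = 2600 m

2600 m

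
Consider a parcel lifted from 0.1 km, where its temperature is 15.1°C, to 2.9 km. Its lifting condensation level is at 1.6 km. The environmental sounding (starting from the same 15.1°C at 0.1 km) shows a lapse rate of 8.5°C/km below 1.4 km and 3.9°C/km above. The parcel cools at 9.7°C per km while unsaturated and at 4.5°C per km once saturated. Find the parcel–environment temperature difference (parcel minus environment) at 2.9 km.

-3.5°C (parcel cooler than environment)

Parcel:
  100 → 1600 m (dry, 9.7°C/km): ΔT = -9.7 × 1.5 = -14.55°C → T = 0.55°C
  1600 → 2900 m (saturated, 4.5°C/km): ΔT = -4.5 × 1.3 = -5.85°C → T = -5.3°C
Environment:
  100 → 1400 m (environment, lower layer, 8.5°C/km): ΔT = -8.5 × 1.3 = -11.05°C → T = 4.05°C
  1400 → 2900 m (environment, upper layer, 3.9°C/km): ΔT = -3.9 × 1.5 = -5.85°C → T = -1.8°C
T_parcel − T_env = -5.3 − (-1.8) = -3.5°C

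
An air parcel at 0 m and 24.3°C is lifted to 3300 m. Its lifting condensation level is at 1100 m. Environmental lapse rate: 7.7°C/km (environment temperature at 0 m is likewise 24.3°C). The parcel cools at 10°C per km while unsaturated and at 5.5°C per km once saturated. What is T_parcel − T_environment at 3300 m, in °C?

+2.31°C (parcel warmer than environment)

Parcel:
  0–1100 m, dry: Δz = 1.1 km ⇒ ΔT = -11°C; T = 13.3°C
  1100–3300 m, saturated: Δz = 2.2 km ⇒ ΔT = -12.1°C; T = 1.2°C
Environment:
  0–3300 m, environment: Δz = 3.3 km ⇒ ΔT = -25.41°C; T = -1.11°C
T_parcel − T_env = 1.2 − (-1.11) = +2.31°C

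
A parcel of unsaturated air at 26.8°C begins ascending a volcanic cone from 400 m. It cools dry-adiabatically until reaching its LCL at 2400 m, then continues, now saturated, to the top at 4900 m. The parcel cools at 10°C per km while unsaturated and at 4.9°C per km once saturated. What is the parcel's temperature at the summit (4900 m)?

From 400 m to 2400 m (dry): cools by 10 × 2 = 20°C, giving 6.8°C.
From 2400 m to 4900 m (saturated): cools by 4.9 × 2.5 = 12.25°C, giving -5.45°C.

-5.45°C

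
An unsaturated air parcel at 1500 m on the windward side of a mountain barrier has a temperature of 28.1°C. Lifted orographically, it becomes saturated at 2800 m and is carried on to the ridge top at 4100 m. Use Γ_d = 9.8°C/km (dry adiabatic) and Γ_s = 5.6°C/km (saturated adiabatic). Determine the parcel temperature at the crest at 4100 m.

Dry to 2800 m: -9.8 × 1.3 km = -12.74°C, so T = 15.36°C.
Saturated to 4100 m: -5.6 × 1.3 km = -7.28°C, so T = 8.08°C.

8.08°C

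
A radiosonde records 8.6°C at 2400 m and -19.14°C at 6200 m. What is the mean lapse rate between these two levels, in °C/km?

7.3°C/km

Γ = −ΔT/Δz = (8.6 − (-19.14)) / (6200 − 2400) m
  = 27.74°C / 3.8 km = 7.3°C/km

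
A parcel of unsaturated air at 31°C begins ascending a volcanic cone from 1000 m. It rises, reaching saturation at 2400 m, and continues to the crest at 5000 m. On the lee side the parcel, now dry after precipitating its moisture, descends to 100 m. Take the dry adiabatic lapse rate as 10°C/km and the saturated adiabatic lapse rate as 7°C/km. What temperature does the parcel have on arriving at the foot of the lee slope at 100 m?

Dry to 2400 m: -10 × 1.4 km = -14°C, so T = 17°C.
Saturated to 5000 m: -7 × 2.6 km = -18.2°C, so T = -1.2°C.
Dry descent to 100 m: +10 × 4.9 km = +49°C, so T = 47.8°C.

47.8°C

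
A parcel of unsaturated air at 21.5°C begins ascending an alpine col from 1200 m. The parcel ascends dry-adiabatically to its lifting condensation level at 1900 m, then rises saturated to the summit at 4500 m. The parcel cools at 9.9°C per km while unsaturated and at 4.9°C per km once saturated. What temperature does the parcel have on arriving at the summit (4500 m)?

1.83°C

1200 → 1900 m (dry, 9.9°C/km): ΔT = -9.9 × 0.7 = -6.93°C → T = 14.57°C
1900 → 4500 m (saturated, 4.9°C/km): ΔT = -4.9 × 2.6 = -12.74°C → T = 1.83°C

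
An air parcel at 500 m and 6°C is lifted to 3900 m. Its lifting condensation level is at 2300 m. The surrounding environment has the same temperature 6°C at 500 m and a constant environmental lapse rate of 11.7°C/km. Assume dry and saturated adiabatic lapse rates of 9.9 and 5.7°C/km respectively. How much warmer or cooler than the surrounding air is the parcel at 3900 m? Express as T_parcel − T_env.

+12.84°C (parcel warmer than environment)

Parcel:
  Dry to 2300 m: -9.9 × 1.8 km = -17.82°C, so T = -11.82°C.
  Saturated to 3900 m: -5.7 × 1.6 km = -9.12°C, so T = -20.94°C.
Environment:
  Environment to 3900 m: -11.7 × 3.4 km = -39.78°C, so T = -33.78°C.
T_parcel − T_env = -20.94 − (-33.78) = +12.84°C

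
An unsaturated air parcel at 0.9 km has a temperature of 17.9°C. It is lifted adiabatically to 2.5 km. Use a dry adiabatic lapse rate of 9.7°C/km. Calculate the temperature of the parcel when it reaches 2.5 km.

900–2500 m, dry adiabatic: Δz = 1.6 km ⇒ ΔT = -15.52°C; T = 2.38°C

2.38°C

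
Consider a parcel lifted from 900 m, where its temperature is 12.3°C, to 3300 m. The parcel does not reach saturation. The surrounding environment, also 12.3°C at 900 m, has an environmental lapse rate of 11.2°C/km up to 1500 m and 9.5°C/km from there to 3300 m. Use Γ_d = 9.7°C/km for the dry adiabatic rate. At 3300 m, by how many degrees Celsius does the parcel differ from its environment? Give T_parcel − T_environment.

Parcel:
  Dry to 3300 m: -9.7 × 2.4 km = -23.28°C, so T = -10.98°C.
Environment:
  Environment, lower layer to 1500 m: -11.2 × 0.6 km = -6.72°C, so T = 5.58°C.
  Environment, upper layer to 3300 m: -9.5 × 1.8 km = -17.1°C, so T = -11.52°C.
T_parcel − T_env = -10.98 − (-11.52) = +0.54°C

+0.54°C (parcel warmer than environment)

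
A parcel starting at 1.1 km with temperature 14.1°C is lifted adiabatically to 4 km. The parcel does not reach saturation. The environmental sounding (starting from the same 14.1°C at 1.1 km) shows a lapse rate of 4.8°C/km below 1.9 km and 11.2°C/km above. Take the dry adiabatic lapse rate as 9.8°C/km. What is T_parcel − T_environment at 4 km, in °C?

Parcel:
  1100 → 4000 m (dry, 9.8°C/km): ΔT = -9.8 × 2.9 = -28.42°C → T = -14.32°C
Environment:
  1100 → 1900 m (environment, lower layer, 4.8°C/km): ΔT = -4.8 × 0.8 = -3.84°C → T = 10.26°C
  1900 → 4000 m (environment, upper layer, 11.2°C/km): ΔT = -11.2 × 2.1 = -23.52°C → T = -13.26°C
T_parcel − T_env = -14.32 − (-13.26) = -1.06°C

-1.06°C (parcel cooler than environment)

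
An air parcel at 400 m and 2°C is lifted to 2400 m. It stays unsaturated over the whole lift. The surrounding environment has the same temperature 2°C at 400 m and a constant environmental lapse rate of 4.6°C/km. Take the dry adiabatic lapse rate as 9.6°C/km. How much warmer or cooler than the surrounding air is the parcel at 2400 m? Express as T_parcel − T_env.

Parcel:
  From 400 m to 2400 m (dry): cools by 9.6 × 2 = 19.2°C, giving -17.2°C.
Environment:
  From 400 m to 2400 m (environment): cools by 4.6 × 2 = 9.2°C, giving -7.2°C.
T_parcel − T_env = -17.2 − (-7.2) = -10°C

-10°C (parcel cooler than environment)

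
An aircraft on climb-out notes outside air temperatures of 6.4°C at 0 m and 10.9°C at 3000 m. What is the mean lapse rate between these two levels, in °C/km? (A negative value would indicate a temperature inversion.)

-1.5°C/km

Γ = −ΔT/Δz = (6.4 − 10.9) / (3000 − 0) m
  = -4.5°C / 3 km = -1.5°C/km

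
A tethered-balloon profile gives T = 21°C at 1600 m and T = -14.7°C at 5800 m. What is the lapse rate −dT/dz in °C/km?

Γ = −ΔT/Δz = (21 − (-14.7)) / (5800 − 1600) m
  = 35.7°C / 4.2 km = 8.5°C/km

8.5°C/km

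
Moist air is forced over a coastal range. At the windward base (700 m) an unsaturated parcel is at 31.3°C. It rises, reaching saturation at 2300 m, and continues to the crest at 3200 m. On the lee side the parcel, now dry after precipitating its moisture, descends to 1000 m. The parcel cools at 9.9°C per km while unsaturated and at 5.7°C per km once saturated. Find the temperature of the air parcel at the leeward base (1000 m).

700 → 2300 m (dry, 9.9°C/km): ΔT = -9.9 × 1.6 = -15.84°C → T = 15.46°C
2300 → 3200 m (saturated, 5.7°C/km): ΔT = -5.7 × 0.9 = -5.13°C → T = 10.33°C
3200 → 1000 m (dry descent, 9.9°C/km): ΔT = +9.9 × 2.2 = +21.78°C → T = 32.11°C

32.11°C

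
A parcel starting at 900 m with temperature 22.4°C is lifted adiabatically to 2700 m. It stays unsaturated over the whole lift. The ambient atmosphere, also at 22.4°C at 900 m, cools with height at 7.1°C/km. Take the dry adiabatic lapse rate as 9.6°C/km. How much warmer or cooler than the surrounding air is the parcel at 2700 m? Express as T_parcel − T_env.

Parcel:
  900 → 2700 m (dry, 9.6°C/km): ΔT = -9.6 × 1.8 = -17.28°C → T = 5.12°C
Environment:
  900 → 2700 m (environment, 7.1°C/km): ΔT = -7.1 × 1.8 = -12.78°C → T = 9.62°C
T_parcel − T_env = 5.12 − 9.62 = -4.5°C

-4.5°C (parcel cooler than environment)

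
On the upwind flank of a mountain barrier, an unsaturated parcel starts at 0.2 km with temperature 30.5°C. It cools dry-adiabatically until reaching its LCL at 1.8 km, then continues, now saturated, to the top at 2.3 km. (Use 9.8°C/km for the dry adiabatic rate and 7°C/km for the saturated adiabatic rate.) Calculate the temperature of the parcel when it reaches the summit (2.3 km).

From 200 m to 1800 m (dry): cools by 9.8 × 1.6 = 15.68°C, giving 14.82°C.
From 1800 m to 2300 m (saturated): cools by 7 × 0.5 = 3.5°C, giving 11.32°C.

11.32°C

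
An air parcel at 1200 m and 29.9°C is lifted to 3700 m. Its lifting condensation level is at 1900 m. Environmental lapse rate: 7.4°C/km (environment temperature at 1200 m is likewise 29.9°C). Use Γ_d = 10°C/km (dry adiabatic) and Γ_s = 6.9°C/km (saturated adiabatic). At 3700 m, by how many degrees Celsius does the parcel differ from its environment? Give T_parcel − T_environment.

Parcel:
  From 1200 m to 1900 m (dry): cools by 10 × 0.7 = 7°C, giving 22.9°C.
  From 1900 m to 3700 m (saturated): cools by 6.9 × 1.8 = 12.42°C, giving 10.48°C.
Environment:
  From 1200 m to 3700 m (environment): cools by 7.4 × 2.5 = 18.5°C, giving 11.4°C.
T_parcel − T_env = 10.48 − 11.4 = -0.92°C

-0.92°C (parcel cooler than environment)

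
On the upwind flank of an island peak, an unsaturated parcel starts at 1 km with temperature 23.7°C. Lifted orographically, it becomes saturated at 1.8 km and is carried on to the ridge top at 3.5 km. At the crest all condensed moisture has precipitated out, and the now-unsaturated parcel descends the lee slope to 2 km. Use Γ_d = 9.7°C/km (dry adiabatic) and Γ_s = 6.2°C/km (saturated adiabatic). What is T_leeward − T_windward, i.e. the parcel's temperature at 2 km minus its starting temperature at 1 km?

-3.75°C

From 1000 m to 1800 m (dry): cools by 9.7 × 0.8 = 7.76°C, giving 15.94°C.
From 1800 m to 3500 m (saturated): cools by 6.2 × 1.7 = 10.54°C, giving 5.4°C.
From 3500 m to 2000 m (dry descent): warms by 9.7 × 1.5 = 14.55°C, giving 19.95°C.
Net change vs windward start: 19.95 − 23.7 = -3.75°C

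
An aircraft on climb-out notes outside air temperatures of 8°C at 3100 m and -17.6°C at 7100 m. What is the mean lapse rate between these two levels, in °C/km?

Γ = −ΔT/Δz = (8 − (-17.6)) / (7100 − 3100) m
  = 25.6°C / 4 km = 6.4°C/km

6.4°C/km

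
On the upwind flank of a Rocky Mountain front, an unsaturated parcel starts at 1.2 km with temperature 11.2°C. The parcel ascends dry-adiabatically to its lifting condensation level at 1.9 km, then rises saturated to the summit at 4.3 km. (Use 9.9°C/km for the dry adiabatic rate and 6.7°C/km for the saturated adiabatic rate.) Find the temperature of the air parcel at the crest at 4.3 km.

1200 → 1900 m (dry, 9.9°C/km): ΔT = -9.9 × 0.7 = -6.93°C → T = 4.27°C
1900 → 4300 m (saturated, 6.7°C/km): ΔT = -6.7 × 2.4 = -16.08°C → T = -11.81°C

-11.81°C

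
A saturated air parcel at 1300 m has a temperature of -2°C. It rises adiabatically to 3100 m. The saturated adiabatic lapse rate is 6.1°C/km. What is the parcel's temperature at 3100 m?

-12.98°C

1300–3100 m, saturated adiabatic: Δz = 1.8 km ⇒ ΔT = -10.98°C; T = -12.98°C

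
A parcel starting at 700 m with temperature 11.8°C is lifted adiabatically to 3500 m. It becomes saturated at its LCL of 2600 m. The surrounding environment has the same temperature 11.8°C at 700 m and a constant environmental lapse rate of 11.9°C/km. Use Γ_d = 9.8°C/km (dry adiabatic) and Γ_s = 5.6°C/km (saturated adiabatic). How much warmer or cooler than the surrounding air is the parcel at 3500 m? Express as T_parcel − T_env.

+9.66°C (parcel warmer than environment)

Parcel:
  Dry to 2600 m: -9.8 × 1.9 km = -18.62°C, so T = -6.82°C.
  Saturated to 3500 m: -5.6 × 0.9 km = -5.04°C, so T = -11.86°C.
Environment:
  Environment to 3500 m: -11.9 × 2.8 km = -33.32°C, so T = -21.52°C.
T_parcel − T_env = -11.86 − (-21.52) = +9.66°C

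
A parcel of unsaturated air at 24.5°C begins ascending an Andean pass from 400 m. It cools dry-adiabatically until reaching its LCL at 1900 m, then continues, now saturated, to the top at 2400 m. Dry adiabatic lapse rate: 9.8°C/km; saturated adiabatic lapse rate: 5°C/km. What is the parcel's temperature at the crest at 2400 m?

7.3°C

From 400 m to 1900 m (dry): cools by 9.8 × 1.5 = 14.7°C, giving 9.8°C.
From 1900 m to 2400 m (saturated): cools by 5 × 0.5 = 2.5°C, giving 7.3°C.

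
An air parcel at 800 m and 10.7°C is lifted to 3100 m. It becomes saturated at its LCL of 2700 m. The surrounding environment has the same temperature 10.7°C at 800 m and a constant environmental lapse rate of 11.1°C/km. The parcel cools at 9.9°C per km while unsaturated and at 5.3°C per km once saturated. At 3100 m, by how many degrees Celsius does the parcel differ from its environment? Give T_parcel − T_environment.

+4.6°C (parcel warmer than environment)

Parcel:
  800–2700 m, dry: Δz = 1.9 km ⇒ ΔT = -18.81°C; T = -8.11°C
  2700–3100 m, saturated: Δz = 0.4 km ⇒ ΔT = -2.12°C; T = -10.23°C
Environment:
  800–3100 m, environment: Δz = 2.3 km ⇒ ΔT = -25.53°C; T = -14.83°C
T_parcel − T_env = -10.23 − (-14.83) = +4.6°C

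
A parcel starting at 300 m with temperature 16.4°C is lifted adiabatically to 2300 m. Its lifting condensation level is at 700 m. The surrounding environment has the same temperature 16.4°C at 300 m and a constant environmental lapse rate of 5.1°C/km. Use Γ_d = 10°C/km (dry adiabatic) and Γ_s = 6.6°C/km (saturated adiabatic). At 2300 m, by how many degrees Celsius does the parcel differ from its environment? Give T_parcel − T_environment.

-4.36°C (parcel cooler than environment)

Parcel:
  From 300 m to 700 m (dry): cools by 10 × 0.4 = 4°C, giving 12.4°C.
  From 700 m to 2300 m (saturated): cools by 6.6 × 1.6 = 10.56°C, giving 1.84°C.
Environment:
  From 300 m to 2300 m (environment): cools by 5.1 × 2 = 10.2°C, giving 6.2°C.
T_parcel − T_env = 1.84 − 6.2 = -4.36°C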